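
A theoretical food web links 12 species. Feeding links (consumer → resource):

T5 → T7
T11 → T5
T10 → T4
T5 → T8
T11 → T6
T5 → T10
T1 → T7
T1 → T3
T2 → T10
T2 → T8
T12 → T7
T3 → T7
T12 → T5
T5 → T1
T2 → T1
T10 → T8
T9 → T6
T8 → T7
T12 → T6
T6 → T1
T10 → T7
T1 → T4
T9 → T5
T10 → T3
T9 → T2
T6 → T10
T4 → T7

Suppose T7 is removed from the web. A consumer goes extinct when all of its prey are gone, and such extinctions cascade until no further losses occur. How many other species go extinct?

11

Remove T7.
Round 1: T8 (all prey gone), T4 (all prey gone), T3 (all prey gone) → extinct.
Round 2: T1 (all prey gone), T10 (all prey gone) → extinct.
Round 3: T5 (all prey gone), T2 (all prey gone), T6 (all prey gone) → extinct.
Round 4: T12 (all prey gone), T11 (all prey gone), T9 (all prey gone) → extinct.
No further losses. Total secondary extinctions: 11.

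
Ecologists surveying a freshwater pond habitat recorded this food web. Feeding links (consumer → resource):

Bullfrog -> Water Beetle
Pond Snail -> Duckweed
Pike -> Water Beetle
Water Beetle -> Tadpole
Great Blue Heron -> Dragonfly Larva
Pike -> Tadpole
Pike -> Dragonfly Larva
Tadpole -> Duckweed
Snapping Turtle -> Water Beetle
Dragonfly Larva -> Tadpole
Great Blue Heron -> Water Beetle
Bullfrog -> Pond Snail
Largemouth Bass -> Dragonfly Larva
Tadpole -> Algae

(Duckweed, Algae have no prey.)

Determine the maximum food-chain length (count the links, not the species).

3 links

One longest chain: Duckweed → Tadpole → Water Beetle → Snapping Turtle.
It has 4 species and 3 links.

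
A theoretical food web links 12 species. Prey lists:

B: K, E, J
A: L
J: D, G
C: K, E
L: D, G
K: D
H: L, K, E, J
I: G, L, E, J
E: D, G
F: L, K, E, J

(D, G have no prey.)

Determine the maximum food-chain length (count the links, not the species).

One longest chain: D → L → I.
It has 3 species and 2 links.

2 links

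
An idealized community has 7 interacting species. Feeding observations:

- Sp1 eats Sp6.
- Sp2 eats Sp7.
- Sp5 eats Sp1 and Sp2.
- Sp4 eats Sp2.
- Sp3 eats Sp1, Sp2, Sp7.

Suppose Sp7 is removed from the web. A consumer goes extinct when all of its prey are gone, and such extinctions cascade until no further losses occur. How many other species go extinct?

Remove Sp7.
Round 1: Sp2 (all prey gone) → extinct.
Round 2: Sp4 (all prey gone) → extinct.
No further losses. Total secondary extinctions: 2.

2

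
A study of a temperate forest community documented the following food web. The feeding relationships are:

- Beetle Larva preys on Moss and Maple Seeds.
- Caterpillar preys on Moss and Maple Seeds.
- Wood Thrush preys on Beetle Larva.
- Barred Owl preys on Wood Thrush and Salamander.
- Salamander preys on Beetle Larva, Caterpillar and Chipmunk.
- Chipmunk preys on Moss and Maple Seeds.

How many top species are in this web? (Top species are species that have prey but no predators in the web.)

Top species (has prey, but nothing eats it): Barred Owl.
Count: 1.

1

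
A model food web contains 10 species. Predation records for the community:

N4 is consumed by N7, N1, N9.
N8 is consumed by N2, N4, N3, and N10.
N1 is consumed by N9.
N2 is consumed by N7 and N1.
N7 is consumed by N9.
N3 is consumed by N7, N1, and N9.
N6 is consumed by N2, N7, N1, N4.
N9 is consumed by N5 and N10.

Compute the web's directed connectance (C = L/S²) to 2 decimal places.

The web has S = 10 species and L = 20 feeding links.
C = L / S² = 20 / 100 = 0.2000 ≈ 0.20.

C = 0.20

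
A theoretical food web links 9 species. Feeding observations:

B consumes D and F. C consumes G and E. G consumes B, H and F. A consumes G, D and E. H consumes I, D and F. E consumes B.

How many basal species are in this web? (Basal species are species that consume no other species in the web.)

Basal species (no prey listed): F, I, D.
Count: 3.

3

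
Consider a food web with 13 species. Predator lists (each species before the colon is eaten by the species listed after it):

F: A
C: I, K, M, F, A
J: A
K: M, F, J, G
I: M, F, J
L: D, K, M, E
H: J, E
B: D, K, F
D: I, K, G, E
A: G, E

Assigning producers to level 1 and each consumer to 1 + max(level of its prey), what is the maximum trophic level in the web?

Producers (level 1): B, H, C, L.
B → D → I → F → A → G gives G level 6.
No species has a prey at level 6, so no species reaches level 7.

6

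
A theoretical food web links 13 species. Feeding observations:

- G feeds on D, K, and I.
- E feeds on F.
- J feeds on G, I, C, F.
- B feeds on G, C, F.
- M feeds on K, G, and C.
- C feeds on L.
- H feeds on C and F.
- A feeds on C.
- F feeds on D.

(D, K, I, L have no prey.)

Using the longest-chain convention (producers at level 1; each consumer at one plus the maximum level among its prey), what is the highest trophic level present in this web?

3

Producers (level 1): D, K, I, L.
D → F → E gives E level 3.
No species has a prey at level 3, so no species reaches level 4.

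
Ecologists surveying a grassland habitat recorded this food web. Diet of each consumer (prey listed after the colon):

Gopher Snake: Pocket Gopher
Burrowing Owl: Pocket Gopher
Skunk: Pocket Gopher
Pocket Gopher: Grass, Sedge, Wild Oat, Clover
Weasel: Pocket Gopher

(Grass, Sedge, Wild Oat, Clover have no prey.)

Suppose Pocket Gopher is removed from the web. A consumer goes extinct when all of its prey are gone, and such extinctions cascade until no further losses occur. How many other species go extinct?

4

Remove Pocket Gopher.
Round 1: Gopher Snake (all prey gone), Weasel (all prey gone), Skunk (all prey gone), Burrowing Owl (all prey gone) → extinct.
No further losses. Total secondary extinctions: 4.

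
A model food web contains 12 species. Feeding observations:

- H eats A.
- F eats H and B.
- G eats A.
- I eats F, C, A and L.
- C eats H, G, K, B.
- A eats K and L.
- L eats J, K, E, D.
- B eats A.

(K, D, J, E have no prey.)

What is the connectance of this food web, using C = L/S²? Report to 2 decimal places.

C = 0.13

The web has S = 12 species and L = 19 feeding links.
C = L / S² = 19 / 144 = 0.1319 ≈ 0.13.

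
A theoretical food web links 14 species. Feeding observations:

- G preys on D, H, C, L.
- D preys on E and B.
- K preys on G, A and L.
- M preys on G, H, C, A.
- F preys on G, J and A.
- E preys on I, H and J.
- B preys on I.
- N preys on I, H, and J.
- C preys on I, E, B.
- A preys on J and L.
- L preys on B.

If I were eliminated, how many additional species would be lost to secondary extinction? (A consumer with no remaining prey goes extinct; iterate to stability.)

Remove I.
Round 1: B (all prey gone) → extinct.
Round 2: L (all prey gone) → extinct.
No further losses. Total secondary extinctions: 2.

2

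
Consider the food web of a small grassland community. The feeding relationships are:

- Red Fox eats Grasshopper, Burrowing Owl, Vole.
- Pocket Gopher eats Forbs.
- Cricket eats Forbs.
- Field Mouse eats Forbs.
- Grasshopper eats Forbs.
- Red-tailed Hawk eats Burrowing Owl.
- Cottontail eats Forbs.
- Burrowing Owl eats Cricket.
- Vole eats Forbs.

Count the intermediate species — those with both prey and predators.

4

Intermediate species (has both prey and predators): Grasshopper, Vole, Cricket, Burrowing Owl.
Count: 4.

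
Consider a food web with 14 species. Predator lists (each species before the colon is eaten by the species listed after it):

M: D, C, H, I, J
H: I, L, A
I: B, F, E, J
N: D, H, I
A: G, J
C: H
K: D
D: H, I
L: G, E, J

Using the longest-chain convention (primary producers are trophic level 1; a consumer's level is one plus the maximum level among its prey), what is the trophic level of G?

Trophic level 5

M is a producer → level 1.
D eats M (level 1); other prey at levels: N 1, K 1 → level 2.
H eats D (level 2); other prey at levels: M 1, N 1, C 2 → level 3.
A eats H → level 4.
G eats A (level 4); other prey at levels: L 4 → level 5.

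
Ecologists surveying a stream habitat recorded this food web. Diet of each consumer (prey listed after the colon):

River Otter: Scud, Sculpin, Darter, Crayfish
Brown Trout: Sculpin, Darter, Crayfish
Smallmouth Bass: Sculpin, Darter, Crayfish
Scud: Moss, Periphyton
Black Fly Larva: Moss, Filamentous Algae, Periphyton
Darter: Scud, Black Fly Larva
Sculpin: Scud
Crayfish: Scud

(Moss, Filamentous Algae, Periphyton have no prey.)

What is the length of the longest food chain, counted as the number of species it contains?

4 species

One longest chain: Moss → Scud → Sculpin → River Otter.
It has 4 species and 3 links.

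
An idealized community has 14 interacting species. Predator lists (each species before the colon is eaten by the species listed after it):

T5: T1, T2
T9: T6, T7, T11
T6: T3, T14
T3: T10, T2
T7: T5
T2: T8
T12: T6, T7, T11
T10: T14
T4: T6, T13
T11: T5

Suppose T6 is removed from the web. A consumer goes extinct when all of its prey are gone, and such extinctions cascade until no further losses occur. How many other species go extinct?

3

Remove T6.
Round 1: T3 (all prey gone) → extinct.
Round 2: T10 (all prey gone) → extinct.
Round 3: T14 (all prey gone) → extinct.
No further losses. Total secondary extinctions: 3.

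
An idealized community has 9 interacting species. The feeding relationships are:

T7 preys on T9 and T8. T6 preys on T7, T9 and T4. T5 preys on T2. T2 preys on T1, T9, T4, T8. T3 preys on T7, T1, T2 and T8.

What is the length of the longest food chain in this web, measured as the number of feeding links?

2 links

One longest chain: T8 → T7 → T3.
It has 3 species and 2 links.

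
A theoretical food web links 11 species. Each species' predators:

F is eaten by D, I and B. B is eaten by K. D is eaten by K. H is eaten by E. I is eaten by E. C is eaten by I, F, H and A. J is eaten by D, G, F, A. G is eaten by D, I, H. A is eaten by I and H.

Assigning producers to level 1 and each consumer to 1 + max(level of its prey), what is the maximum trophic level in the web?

4

Producers (level 1): C, J.
C → F → I → E gives E level 4.
No species has a prey at level 4, so no species reaches level 5.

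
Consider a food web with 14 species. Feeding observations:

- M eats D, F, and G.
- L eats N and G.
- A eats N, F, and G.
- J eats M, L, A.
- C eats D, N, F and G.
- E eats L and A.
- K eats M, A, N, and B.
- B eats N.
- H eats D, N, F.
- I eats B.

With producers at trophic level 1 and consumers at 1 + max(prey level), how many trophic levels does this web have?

Producers (level 1): N, D, G, F.
N → A → J gives J level 3.
No species has a prey at level 3, so no species reaches level 4.

3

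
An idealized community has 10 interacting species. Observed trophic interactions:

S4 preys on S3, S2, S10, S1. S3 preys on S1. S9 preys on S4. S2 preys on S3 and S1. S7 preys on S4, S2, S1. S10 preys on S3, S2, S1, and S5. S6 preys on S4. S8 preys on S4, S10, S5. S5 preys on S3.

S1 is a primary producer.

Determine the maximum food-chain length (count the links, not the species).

5 links

One longest chain: S1 → S3 → S5 → S10 → S4 → S8.
It has 6 species and 5 links.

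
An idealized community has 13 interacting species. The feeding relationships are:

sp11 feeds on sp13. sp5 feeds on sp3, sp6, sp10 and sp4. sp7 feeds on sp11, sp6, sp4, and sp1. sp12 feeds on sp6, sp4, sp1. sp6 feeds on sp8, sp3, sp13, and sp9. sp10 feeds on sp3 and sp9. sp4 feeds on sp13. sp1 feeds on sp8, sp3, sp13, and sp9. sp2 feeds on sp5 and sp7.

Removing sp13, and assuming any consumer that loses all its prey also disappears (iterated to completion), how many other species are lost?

2

Remove sp13.
Round 1: sp4 (all prey gone), sp11 (all prey gone) → extinct.
No further losses. Total secondary extinctions: 2.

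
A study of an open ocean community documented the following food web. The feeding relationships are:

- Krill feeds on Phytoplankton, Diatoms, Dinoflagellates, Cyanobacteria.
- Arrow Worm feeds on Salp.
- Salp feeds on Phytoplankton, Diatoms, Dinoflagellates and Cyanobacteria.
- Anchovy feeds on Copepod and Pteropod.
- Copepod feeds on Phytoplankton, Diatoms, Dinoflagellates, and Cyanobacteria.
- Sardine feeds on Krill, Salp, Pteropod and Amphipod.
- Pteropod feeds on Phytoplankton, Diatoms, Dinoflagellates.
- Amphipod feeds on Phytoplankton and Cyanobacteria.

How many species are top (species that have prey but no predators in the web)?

3

Top species (has prey, but nothing eats it): Arrow Worm, Anchovy, Sardine.
Count: 3.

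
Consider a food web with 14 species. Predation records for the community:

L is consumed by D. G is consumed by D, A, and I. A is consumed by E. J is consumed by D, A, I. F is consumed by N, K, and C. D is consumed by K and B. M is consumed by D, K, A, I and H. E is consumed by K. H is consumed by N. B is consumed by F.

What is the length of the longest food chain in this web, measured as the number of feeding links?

4 links

One longest chain: M → D → B → F → K.
It has 5 species and 4 links.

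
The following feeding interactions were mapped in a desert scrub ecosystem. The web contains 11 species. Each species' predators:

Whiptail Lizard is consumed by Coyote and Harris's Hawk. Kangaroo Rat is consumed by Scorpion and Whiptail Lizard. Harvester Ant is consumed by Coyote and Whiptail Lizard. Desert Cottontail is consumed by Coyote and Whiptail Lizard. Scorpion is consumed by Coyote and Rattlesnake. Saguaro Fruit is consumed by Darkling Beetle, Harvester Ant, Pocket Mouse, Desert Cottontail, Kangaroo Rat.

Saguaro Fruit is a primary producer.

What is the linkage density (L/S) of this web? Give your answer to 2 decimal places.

There are L = 15 links among S = 11 species.
L/S = 15/11 = 1.3636 ≈ 1.36.

L/S = 1.36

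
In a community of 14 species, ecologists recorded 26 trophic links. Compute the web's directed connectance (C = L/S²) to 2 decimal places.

The web has S = 14 species and L = 26 feeding links.
C = L / S² = 26 / 196 = 0.1327 ≈ 0.13.

C = 0.13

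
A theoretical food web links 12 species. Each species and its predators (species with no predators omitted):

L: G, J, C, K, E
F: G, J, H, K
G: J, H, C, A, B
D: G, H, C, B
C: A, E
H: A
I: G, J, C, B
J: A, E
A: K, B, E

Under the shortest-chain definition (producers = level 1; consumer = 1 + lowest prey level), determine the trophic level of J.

F is a producer → level 1.
J eats F → level 2.

Trophic level 2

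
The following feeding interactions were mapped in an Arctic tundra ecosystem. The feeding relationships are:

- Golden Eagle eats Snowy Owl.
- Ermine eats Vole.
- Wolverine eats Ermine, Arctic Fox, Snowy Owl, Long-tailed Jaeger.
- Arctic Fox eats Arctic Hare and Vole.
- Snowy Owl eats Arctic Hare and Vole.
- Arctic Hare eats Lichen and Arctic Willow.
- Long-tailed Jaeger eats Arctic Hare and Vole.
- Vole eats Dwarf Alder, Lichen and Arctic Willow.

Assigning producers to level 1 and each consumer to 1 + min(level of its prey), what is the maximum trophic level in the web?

Producers (level 1): Dwarf Alder, Lichen, Arctic Willow.
Following each consumer down to its lowest-level prey: Dwarf Alder → Vole → Snowy Owl → Wolverine (levels 1 through 4).
All prey of Wolverine (Snowy Owl 3, Ermine 3, Arctic Fox 3, Long-tailed Jaeger 3) are at level 3 or above, so Wolverine is at level 1 + 3 = 4.
Every consumer has at least one prey at level 3 or below, so none exceeds level 4.

4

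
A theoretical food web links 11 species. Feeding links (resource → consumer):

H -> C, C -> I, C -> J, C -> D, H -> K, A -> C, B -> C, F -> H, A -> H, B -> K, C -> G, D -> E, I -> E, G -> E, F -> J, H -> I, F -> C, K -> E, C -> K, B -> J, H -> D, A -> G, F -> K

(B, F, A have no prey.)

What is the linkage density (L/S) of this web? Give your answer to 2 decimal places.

L/S = 2.09

There are L = 23 links among S = 11 species.
L/S = 23/11 = 2.0909 ≈ 2.09.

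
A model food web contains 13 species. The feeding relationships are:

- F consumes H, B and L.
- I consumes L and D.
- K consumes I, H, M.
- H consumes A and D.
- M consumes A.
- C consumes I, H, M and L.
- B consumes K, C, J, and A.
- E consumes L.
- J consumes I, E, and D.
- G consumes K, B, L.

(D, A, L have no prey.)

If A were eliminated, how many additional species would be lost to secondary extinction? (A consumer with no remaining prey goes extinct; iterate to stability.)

1

Remove A.
Round 1: M (all prey gone) → extinct.
No further losses. Total secondary extinctions: 1.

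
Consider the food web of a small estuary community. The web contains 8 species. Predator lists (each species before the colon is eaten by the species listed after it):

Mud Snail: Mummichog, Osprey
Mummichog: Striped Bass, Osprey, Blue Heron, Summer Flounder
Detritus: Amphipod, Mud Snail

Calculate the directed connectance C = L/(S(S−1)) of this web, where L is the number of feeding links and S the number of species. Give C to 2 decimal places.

The web has S = 8 species and L = 8 feeding links.
C = L / (S(S−1)) = 8 / 56 = 0.1429 ≈ 0.14.

C = 0.14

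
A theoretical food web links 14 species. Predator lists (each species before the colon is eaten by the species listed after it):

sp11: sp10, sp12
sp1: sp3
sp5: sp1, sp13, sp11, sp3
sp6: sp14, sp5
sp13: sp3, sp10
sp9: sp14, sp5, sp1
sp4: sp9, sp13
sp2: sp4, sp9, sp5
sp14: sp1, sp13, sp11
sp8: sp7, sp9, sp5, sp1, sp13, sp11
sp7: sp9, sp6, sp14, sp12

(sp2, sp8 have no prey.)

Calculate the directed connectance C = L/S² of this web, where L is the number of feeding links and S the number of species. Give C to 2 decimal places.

The web has S = 14 species and L = 32 feeding links.
C = L / S² = 32 / 196 = 0.1633 ≈ 0.16.

C = 0.16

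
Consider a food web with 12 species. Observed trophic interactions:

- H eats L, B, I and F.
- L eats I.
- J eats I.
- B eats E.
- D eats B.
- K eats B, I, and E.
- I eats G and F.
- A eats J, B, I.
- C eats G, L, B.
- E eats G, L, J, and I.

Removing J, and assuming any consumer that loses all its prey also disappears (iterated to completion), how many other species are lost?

0

Remove J.
Every predator of it retains at least one other prey: E still has G, I, L; A still has I, B.
No consumer loses all prey, so no secondary extinctions occur.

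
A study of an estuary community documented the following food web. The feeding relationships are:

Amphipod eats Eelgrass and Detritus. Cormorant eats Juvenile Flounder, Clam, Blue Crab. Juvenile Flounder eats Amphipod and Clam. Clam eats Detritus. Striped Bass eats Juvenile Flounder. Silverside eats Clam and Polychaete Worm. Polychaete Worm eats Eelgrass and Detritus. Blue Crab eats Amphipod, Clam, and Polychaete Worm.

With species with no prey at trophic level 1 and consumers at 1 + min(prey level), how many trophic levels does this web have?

Basal resources (level 1): Detritus, Eelgrass.
Following each consumer down to its lowest-level prey: Detritus → Clam → Juvenile Flounder → Striped Bass (levels 1 through 4).
All prey of Striped Bass (Juvenile Flounder 3) are at level 3 or above, so Striped Bass is at level 1 + 3 = 4.
Every consumer has at least one prey at level 3 or below, so none exceeds level 4.

4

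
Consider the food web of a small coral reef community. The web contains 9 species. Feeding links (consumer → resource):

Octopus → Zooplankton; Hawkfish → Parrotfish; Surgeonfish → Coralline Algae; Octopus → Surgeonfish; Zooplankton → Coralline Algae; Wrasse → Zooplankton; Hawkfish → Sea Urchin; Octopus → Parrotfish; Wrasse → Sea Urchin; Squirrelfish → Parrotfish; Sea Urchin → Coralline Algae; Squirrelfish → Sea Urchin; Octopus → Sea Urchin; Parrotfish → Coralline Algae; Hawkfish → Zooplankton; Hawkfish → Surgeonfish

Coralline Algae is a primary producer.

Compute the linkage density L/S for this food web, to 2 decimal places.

There are L = 16 links among S = 9 species.
L/S = 16/9 = 1.7778 ≈ 1.78.

L/S = 1.78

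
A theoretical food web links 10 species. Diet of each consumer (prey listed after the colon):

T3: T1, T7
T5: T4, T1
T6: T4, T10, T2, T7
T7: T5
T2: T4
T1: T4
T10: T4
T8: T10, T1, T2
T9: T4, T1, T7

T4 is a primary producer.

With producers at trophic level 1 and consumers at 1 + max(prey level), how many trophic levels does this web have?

Producers (level 1): T4.
T4 → T1 → T5 → T7 → T6 gives T6 level 5.
No species has a prey at level 5, so no species reaches level 6.

5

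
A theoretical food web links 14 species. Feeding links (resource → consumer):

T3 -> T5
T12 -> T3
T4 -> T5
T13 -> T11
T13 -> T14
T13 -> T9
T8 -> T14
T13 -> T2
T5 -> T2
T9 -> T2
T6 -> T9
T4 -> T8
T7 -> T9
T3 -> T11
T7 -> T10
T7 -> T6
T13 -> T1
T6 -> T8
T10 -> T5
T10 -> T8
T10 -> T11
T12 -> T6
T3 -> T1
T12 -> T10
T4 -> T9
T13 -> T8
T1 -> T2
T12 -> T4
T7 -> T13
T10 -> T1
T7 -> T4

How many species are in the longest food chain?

One longest chain: T7 → T13 → T1 → T2.
It has 4 species and 3 links.

4 species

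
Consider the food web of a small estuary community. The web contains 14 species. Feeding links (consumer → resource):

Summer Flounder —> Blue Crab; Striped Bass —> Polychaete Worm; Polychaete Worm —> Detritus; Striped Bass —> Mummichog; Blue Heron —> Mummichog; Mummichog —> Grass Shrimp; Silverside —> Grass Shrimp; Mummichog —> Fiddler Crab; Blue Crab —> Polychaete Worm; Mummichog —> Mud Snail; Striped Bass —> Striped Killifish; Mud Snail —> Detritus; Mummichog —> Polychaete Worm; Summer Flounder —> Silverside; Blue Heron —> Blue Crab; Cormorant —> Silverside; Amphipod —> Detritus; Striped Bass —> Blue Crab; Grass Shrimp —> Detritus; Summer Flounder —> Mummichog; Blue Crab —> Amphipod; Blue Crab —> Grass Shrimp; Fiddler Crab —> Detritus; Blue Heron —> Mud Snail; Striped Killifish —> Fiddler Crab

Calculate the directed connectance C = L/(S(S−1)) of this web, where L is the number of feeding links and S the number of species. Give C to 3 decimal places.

The web has S = 14 species and L = 25 feeding links.
C = L / (S(S−1)) = 25 / 182 = 0.1374 ≈ 0.137.

C = 0.137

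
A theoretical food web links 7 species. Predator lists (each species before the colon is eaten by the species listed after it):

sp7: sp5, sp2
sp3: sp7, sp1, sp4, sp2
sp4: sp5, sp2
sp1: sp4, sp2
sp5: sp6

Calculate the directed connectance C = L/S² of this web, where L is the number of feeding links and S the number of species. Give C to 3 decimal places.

The web has S = 7 species and L = 11 feeding links.
C = L / S² = 11 / 49 = 0.2245 ≈ 0.224.

C = 0.224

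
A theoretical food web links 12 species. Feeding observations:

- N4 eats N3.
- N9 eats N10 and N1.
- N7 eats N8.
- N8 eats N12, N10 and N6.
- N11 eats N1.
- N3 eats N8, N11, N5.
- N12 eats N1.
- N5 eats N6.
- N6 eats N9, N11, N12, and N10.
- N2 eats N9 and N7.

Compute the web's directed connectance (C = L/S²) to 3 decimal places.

The web has S = 12 species and L = 19 feeding links.
C = L / S² = 19 / 144 = 0.1319 ≈ 0.132.

C = 0.132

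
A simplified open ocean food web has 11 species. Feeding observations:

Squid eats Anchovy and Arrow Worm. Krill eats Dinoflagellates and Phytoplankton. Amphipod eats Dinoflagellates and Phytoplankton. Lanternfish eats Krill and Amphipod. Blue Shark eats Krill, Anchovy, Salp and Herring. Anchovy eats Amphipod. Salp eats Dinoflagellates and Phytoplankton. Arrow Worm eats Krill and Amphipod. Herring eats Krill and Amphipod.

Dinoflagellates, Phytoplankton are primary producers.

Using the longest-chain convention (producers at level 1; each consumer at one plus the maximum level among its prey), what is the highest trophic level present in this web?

Producers (level 1): Dinoflagellates, Phytoplankton.
Dinoflagellates → Amphipod → Anchovy → Blue Shark gives Blue Shark level 4.
No species has a prey at level 4, so no species reaches level 5.

4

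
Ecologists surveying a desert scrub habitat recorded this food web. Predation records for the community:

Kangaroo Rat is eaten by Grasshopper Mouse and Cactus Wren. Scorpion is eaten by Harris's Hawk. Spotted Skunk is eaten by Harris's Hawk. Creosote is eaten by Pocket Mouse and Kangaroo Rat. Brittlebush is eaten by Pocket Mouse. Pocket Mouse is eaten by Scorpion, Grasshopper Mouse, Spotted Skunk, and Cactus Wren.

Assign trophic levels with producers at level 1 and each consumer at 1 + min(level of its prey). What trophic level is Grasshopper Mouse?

Trophic level 3

Creosote is a producer → level 1.
Kangaroo Rat eats Creosote → level 2.
Grasshopper Mouse eats Kangaroo Rat → level 3.
No prey of Grasshopper Mouse is below level 2, so 3 is the minimum.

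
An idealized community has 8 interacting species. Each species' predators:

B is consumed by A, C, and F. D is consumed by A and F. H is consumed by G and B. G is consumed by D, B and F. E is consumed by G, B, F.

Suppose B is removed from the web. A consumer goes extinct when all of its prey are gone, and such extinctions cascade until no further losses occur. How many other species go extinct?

Remove B.
Round 1: C (all prey gone) → extinct.
No further losses. Total secondary extinctions: 1.

1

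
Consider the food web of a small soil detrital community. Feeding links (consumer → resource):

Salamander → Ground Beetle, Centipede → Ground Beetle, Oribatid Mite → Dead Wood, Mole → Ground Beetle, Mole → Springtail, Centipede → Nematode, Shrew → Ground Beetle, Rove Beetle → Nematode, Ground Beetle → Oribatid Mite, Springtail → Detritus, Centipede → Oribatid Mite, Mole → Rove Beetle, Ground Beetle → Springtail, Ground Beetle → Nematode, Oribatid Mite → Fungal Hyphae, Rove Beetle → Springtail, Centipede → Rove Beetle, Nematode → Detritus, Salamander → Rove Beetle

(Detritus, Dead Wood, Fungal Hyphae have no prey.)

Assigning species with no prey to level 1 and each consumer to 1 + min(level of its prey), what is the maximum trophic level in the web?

Basal resources (level 1): Detritus, Dead Wood, Fungal Hyphae.
Following each consumer down to its lowest-level prey: Detritus → Springtail → Ground Beetle → Salamander (levels 1 through 4).
All prey of Salamander (Ground Beetle 3, Rove Beetle 3) are at level 3 or above, so Salamander is at level 1 + 3 = 4.
Every consumer has at least one prey at level 3 or below, so none exceeds level 4.

4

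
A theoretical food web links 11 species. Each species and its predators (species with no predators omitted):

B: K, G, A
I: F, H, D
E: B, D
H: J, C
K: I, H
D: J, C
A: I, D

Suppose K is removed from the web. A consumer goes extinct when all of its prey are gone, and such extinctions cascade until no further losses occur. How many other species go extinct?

Remove K.
Every predator of it retains at least one other prey: I still has A; H still has I.
No consumer loses all prey, so no secondary extinctions occur.

0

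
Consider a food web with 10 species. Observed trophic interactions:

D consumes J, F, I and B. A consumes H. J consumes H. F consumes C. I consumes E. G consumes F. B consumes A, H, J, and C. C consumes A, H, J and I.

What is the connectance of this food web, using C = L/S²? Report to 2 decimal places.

C = 0.17

The web has S = 10 species and L = 17 feeding links.
C = L / S² = 17 / 100 = 0.1700 ≈ 0.17.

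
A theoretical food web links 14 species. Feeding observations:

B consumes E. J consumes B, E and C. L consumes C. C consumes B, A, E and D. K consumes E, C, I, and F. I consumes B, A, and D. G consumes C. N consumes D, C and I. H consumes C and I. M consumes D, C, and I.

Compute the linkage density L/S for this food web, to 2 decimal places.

There are L = 25 links among S = 14 species.
L/S = 25/14 = 1.7857 ≈ 1.79.

L/S = 1.79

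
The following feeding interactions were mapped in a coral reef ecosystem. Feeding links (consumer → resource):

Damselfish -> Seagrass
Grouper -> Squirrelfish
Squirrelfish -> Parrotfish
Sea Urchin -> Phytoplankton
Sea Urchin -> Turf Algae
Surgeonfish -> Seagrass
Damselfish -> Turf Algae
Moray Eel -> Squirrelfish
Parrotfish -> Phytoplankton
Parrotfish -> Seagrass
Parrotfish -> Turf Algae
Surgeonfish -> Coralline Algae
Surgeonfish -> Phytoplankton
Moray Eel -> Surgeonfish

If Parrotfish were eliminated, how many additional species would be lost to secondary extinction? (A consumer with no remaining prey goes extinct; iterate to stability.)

2

Remove Parrotfish.
Round 1: Squirrelfish (all prey gone) → extinct.
Round 2: Grouper (all prey gone) → extinct.
No further losses. Total secondary extinctions: 2.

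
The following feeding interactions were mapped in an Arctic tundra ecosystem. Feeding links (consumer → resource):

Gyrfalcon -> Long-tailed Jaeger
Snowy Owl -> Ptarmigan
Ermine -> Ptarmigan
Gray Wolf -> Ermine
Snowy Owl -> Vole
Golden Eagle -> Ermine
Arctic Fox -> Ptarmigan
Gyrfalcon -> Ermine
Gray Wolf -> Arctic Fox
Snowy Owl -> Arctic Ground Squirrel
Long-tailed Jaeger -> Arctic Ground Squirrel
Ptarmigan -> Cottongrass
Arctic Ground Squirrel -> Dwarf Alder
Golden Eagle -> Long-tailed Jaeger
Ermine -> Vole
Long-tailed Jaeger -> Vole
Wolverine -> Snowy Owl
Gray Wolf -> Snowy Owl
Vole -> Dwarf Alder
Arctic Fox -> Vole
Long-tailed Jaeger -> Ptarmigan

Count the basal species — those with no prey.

Basal species (no prey listed): Dwarf Alder, Cottongrass.
Count: 2.

2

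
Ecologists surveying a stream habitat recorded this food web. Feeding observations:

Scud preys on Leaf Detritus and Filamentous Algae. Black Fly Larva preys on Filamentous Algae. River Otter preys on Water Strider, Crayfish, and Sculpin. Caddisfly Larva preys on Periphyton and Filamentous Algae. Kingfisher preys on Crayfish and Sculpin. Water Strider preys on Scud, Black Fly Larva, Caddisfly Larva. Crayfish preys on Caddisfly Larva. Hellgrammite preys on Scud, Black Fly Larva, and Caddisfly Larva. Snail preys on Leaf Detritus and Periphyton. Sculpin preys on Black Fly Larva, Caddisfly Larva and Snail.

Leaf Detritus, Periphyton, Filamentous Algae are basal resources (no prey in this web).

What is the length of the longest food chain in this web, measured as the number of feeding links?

3 links

One longest chain: Periphyton → Caddisfly Larva → Sculpin → River Otter.
It has 4 species and 3 links.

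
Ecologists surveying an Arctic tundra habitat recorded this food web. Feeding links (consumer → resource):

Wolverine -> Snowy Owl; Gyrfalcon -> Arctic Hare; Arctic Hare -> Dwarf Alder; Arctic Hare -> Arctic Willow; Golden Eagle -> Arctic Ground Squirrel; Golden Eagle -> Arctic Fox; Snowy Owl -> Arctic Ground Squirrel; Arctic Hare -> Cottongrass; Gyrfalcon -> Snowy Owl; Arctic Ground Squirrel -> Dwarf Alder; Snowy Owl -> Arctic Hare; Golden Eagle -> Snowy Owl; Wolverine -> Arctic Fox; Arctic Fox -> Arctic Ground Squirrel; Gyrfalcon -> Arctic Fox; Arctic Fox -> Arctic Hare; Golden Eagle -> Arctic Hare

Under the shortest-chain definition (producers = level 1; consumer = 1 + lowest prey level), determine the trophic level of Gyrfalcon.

Trophic level 3

Cottongrass is a producer → level 1.
Arctic Hare eats Cottongrass → level 2.
Gyrfalcon eats Arctic Hare → level 3.
No prey of Gyrfalcon is below level 2, so 3 is the minimum.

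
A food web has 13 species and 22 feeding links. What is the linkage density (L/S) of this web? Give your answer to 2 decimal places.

There are L = 22 links among S = 13 species.
L/S = 22/13 = 1.6923 ≈ 1.69.

L/S = 1.69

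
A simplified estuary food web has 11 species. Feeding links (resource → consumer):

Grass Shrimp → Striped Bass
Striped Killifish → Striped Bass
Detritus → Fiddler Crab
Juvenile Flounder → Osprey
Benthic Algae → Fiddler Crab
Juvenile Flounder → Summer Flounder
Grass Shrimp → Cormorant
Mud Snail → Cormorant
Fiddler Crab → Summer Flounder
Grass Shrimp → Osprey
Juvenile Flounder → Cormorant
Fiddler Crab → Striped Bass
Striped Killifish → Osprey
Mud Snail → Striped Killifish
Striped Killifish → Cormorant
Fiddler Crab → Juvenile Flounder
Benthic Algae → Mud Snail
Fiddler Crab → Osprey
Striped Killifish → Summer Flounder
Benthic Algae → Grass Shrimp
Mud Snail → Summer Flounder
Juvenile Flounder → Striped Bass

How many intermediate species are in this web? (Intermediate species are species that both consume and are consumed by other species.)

Intermediate species (has both prey and predators): Fiddler Crab, Grass Shrimp, Mud Snail, Juvenile Flounder, Striped Killifish.
Count: 5.

5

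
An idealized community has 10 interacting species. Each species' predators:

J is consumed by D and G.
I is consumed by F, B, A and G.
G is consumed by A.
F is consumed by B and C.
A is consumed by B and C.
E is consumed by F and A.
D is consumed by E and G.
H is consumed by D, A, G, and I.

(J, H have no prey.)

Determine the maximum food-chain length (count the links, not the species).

4 links

One longest chain: J → D → E → A → C.
It has 5 species and 4 links.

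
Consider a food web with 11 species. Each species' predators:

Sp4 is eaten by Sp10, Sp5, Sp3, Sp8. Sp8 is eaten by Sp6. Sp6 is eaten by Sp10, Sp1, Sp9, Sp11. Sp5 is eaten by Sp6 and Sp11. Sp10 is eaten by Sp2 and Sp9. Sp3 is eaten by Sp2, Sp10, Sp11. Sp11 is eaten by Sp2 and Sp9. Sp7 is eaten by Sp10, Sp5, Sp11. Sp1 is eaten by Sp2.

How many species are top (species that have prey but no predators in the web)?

2

Top species (has prey, but nothing eats it): Sp2, Sp9.
Count: 2.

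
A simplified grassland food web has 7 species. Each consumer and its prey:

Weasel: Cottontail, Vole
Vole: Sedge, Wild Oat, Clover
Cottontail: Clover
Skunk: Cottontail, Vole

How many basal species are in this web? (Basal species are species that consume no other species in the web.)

3

Basal species (no prey listed): Sedge, Wild Oat, Clover.
Count: 3.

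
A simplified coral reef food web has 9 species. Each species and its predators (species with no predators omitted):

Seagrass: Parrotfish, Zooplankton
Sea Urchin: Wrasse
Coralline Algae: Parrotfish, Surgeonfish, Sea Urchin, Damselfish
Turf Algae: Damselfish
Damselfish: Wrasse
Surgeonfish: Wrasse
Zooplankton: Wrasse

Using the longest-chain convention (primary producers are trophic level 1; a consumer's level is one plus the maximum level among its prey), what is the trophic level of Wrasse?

Trophic level 3

Coralline Algae is a producer → level 1.
Surgeonfish eats Coralline Algae → level 2.
Wrasse eats Surgeonfish (level 2); other prey at levels: Sea Urchin 2, Damselfish 2, Zooplankton 2 → level 3.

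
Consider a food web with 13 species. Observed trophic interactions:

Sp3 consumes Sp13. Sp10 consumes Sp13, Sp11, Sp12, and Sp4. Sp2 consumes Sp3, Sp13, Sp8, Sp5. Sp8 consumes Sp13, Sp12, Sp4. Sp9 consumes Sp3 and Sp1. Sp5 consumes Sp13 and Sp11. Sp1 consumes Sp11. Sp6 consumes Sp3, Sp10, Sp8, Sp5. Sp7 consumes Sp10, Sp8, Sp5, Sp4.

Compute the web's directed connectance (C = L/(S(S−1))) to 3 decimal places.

C = 0.160

The web has S = 13 species and L = 25 feeding links.
C = L / (S(S−1)) = 25 / 156 = 0.1603 ≈ 0.160.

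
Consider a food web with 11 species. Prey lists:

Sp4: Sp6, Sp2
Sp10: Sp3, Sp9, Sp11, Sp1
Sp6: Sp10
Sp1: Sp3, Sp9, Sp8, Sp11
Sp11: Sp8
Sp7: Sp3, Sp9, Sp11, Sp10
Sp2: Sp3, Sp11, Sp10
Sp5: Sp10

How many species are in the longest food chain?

6 species

One longest chain: Sp8 → Sp11 → Sp1 → Sp10 → Sp2 → Sp4.
It has 6 species and 5 links.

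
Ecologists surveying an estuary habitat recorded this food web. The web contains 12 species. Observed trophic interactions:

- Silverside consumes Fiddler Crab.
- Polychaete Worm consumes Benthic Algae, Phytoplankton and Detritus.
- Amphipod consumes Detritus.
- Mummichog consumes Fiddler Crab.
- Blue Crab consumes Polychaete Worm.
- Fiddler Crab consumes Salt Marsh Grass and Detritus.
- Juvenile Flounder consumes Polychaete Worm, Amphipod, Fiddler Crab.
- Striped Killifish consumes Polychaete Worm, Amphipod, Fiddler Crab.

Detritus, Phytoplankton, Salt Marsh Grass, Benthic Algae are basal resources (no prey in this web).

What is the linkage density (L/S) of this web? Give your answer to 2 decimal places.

L/S = 1.25

There are L = 15 links among S = 12 species.
L/S = 15/12 = 1.2500 ≈ 1.25.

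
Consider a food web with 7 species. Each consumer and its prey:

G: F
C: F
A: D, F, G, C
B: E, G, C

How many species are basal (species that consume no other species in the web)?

3

Basal species (no prey listed): E, D, F.
Count: 3.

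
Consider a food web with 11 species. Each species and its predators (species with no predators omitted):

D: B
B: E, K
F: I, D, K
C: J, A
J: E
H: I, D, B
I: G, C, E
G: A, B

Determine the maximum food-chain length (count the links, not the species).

4 links

One longest chain: H → I → G → B → E.
It has 5 species and 4 links.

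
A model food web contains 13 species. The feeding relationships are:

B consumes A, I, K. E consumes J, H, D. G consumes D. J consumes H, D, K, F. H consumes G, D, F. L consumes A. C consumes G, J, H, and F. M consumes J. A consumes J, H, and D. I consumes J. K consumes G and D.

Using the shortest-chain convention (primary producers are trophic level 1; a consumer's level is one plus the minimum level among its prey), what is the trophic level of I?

Trophic level 3

D is a producer → level 1.
J eats D → level 2.
I eats J → level 3.
No prey of I is below level 2, so 3 is the minimum.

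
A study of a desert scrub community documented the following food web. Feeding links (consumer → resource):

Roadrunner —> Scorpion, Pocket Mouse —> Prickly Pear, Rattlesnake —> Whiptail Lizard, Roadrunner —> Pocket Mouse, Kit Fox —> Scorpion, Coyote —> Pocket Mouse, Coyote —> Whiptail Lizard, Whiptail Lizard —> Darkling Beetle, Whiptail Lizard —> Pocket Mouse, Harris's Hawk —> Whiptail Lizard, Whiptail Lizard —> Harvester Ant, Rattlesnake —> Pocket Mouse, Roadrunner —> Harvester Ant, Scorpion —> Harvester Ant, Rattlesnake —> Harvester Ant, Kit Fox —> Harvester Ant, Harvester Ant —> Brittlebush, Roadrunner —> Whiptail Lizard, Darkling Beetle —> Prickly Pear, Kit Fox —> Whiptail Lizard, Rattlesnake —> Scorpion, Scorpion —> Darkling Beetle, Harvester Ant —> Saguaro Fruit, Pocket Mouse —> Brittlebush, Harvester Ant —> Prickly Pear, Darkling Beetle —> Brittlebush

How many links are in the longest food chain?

3 links

One longest chain: Saguaro Fruit → Harvester Ant → Whiptail Lizard → Harris's Hawk.
It has 4 species and 3 links.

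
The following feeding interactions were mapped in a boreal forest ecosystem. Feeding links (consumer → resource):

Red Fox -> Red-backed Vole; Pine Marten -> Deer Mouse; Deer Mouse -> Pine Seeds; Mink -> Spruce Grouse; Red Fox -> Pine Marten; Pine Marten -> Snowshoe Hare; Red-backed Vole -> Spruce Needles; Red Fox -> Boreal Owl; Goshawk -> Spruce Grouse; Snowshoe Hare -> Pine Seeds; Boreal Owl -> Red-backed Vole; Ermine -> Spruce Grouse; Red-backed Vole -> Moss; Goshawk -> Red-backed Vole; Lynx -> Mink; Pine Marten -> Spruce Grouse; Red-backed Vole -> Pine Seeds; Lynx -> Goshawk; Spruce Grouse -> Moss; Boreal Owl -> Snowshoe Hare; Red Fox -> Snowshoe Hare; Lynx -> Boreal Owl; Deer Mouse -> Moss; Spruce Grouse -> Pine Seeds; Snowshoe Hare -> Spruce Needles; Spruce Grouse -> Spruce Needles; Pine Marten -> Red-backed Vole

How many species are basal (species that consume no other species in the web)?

Basal species (no prey listed): Spruce Needles, Pine Seeds, Moss.
Count: 3.

3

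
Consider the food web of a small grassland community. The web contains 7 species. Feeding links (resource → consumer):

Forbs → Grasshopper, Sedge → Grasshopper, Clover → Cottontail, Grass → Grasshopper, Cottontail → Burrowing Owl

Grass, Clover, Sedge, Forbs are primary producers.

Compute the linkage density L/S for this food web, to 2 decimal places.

L/S = 0.71

There are L = 5 links among S = 7 species.
L/S = 5/7 = 0.7143 ≈ 0.71.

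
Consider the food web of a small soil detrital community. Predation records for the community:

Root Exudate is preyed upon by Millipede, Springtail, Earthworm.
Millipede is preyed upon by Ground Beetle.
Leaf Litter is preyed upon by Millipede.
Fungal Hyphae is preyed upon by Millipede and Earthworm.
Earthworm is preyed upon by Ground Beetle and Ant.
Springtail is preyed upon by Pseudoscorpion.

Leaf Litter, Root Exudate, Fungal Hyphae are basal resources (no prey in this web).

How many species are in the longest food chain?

One longest chain: Leaf Litter → Millipede → Ground Beetle.
It has 3 species and 2 links.

3 species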